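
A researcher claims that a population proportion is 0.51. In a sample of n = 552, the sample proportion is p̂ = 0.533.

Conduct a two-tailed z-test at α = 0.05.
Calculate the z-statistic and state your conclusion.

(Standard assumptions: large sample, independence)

Answer: z = 1.0810, fail to reject H₀

Derivation:
H₀: p = 0.51, H₁: p ≠ 0.51
Standard error: SE = √(p₀(1-p₀)/n) = √(0.51×0.49/552) = 0.021277
z-statistic: z = (p̂ - p₀)/SE = (0.533 - 0.51)/0.021277 = 1.0810
Critical value: z_0.025 = ±1.960
p-value = 0.2797
Decision: fail to reject H₀ at α = 0.05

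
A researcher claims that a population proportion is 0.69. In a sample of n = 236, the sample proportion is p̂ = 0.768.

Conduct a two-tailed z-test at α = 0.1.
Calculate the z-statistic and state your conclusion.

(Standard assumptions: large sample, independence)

H₀: p = 0.69, H₁: p ≠ 0.69
Standard error: SE = √(p₀(1-p₀)/n) = √(0.69×0.31/236) = 0.030106
z-statistic: z = (p̂ - p₀)/SE = (0.768 - 0.69)/0.030106 = 2.5908
Critical value: z_0.05 = ±1.645
p-value = 0.0096
Decision: reject H₀ at α = 0.1

Answer: z = 2.5908, reject H₀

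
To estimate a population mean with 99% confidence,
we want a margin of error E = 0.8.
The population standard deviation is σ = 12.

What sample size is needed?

z_0.005 = 2.576
n = (z×σ/E)² = (2.576×12/0.8)²
n = 1493.0496
Round up: n = 1494

Answer: n = 1494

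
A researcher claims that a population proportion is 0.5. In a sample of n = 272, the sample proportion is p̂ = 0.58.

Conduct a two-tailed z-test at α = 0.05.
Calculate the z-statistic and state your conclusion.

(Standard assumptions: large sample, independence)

Answer: z = 2.6388, reject H₀

Derivation:
H₀: p = 0.5, H₁: p ≠ 0.5
Standard error: SE = √(p₀(1-p₀)/n) = √(0.5×0.5/272) = 0.030317
z-statistic: z = (p̂ - p₀)/SE = (0.58 - 0.5)/0.030317 = 2.6388
Critical value: z_0.025 = ±1.960
p-value = 0.0083
Decision: reject H₀ at α = 0.05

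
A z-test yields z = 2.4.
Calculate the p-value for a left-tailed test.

Answer: p-value ≈ 0.9918

Derivation:
For z = 2.4:
p = P(Z < 2.4) = Φ(2.4) = 0.9918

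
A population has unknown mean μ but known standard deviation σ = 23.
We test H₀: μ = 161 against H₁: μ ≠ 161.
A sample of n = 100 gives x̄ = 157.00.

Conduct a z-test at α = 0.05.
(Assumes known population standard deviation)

Answer: z = -1.7391, fail to reject H₀

Derivation:
Standard error: SE = σ/√n = 23/√100 = 2.3000
z-statistic: z = (x̄ - μ₀)/SE = (157.00 - 161)/2.3000 = -1.7391
Critical value: ±1.960
p-value = 0.0820
Decision: fail to reject H₀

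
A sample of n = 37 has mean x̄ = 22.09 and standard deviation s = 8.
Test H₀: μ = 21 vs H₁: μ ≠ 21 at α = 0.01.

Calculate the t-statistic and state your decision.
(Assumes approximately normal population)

Answer: t = 0.8288, fail to reject H₀

Derivation:
df = n - 1 = 36
SE = s/√n = 8/√37 = 1.3152
t = (x̄ - μ₀)/SE = (22.09 - 21)/1.3152 = 0.8288
Critical value: t_{0.005,36} = ±2.719
p-value ≈ 0.4127
Decision: fail to reject H₀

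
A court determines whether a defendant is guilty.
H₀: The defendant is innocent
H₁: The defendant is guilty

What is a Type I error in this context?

Answer: Convicting an innocent person

Derivation:
Type I error: rejecting H₀ when it is actually true (false positive).
Type II error: failing to reject H₀ when H₁ is actually true (false negative).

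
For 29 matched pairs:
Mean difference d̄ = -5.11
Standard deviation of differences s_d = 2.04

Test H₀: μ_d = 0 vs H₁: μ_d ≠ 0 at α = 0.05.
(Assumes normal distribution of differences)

df = n - 1 = 28
SE = s_d/√n = 2.04/√29 = 0.3788
t = d̄/SE = -5.11/0.3788 = -13.4900
Critical value: t_{0.025,28} = ±2.048
p-value < 0.0001
Decision: reject H₀

Answer: t = -13.4900, reject H₀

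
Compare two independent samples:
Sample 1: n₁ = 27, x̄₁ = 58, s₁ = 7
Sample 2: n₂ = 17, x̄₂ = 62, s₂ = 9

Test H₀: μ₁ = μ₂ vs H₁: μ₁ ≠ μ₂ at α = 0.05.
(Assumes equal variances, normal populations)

Pooled variance: s²_p = [26×7² + 16×9²]/(42) = 61.1905
s_p = 7.8224
SE = s_p×√(1/n₁ + 1/n₂) = 7.8224×√(1/27 + 1/17) = 2.4219
t = (x̄₁ - x̄₂)/SE = (58 - 62)/2.4219 = -1.6516
df = 42, t-critical = ±2.018
Decision: fail to reject H₀

Answer: t = -1.6516, fail to reject H₀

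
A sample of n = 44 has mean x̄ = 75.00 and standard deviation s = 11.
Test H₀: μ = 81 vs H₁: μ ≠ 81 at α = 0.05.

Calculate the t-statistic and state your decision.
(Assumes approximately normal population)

df = n - 1 = 43
SE = s/√n = 11/√44 = 1.6583
t = (x̄ - μ₀)/SE = (75.00 - 81)/1.6583 = -3.6182
Critical value: t_{0.025,43} = ±2.017
p-value ≈ 0.0008
Decision: reject H₀

Answer: t = -3.6182, reject H₀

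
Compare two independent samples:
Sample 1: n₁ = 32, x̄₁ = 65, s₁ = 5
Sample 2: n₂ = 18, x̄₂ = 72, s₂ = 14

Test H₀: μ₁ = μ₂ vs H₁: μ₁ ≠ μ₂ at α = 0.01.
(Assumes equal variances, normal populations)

Answer: t = -2.5685, fail to reject H₀

Derivation:
Pooled variance: s²_p = [31×5² + 17×14²]/(48) = 85.5625
s_p = 9.2500
SE = s_p×√(1/n₁ + 1/n₂) = 9.2500×√(1/32 + 1/18) = 2.7253
t = (x̄₁ - x̄₂)/SE = (65 - 72)/2.7253 = -2.5685
df = 48, t-critical = ±2.682
Decision: fail to reject H₀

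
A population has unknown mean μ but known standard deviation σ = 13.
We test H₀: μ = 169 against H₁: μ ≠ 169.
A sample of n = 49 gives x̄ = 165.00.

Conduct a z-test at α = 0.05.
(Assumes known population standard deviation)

Answer: z = -2.1539, reject H₀

Derivation:
Standard error: SE = σ/√n = 13/√49 = 1.8571
z-statistic: z = (x̄ - μ₀)/SE = (165.00 - 169)/1.8571 = -2.1539
Critical value: ±1.960
p-value = 0.0312
Decision: reject H₀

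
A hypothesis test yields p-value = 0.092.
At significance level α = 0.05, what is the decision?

Compare p-value to α:
0.092 ≥ 0.05
Decision: fail to reject H₀

Answer: fail to reject H₀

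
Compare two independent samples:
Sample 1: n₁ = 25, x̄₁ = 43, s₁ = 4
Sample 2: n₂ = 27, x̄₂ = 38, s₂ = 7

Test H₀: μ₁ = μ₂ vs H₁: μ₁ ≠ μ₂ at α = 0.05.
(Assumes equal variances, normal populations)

Answer: t = 3.1283, reject H₀

Derivation:
Pooled variance: s²_p = [24×4² + 26×7²]/(50) = 33.1600
s_p = 5.7585
SE = s_p×√(1/n₁ + 1/n₂) = 5.7585×√(1/25 + 1/27) = 1.5983
t = (x̄₁ - x̄₂)/SE = (43 - 38)/1.5983 = 3.1283
df = 50, t-critical = ±2.009
Decision: reject H₀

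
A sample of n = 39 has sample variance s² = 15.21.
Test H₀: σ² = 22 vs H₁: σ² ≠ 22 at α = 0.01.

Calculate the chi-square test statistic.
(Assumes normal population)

df = n - 1 = 38
χ² = (n-1)s²/σ₀² = 38×15.21/22 = 26.2718
Critical values: χ²_{0.995,38} = 19.289, χ²_{0.005,38} = 64.181
Rejection region: χ² < 19.289 or χ² > 64.181
Decision: fail to reject H₀

Answer: χ² = 26.2718, fail to reject H₀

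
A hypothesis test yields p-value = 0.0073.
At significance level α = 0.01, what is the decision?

Compare p-value to α:
0.0073 < 0.01
Decision: reject H₀

Answer: reject H₀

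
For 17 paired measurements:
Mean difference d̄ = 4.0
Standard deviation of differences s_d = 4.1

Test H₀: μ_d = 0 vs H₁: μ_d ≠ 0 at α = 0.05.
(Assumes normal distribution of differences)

df = n - 1 = 16
SE = s_d/√n = 4.1/√17 = 0.9944
t = d̄/SE = 4.0/0.9944 = 4.0225
Critical value: t_{0.025,16} = ±2.120
p-value ≈ 0.0010
Decision: reject H₀

Answer: t = 4.0225, reject H₀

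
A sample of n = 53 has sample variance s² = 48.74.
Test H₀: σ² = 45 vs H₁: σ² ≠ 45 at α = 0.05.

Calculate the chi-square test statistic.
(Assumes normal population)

Answer: χ² = 56.3218, fail to reject H₀

Derivation:
df = n - 1 = 52
χ² = (n-1)s²/σ₀² = 52×48.74/45 = 56.3218
Critical values: χ²_{0.975,52} = 33.968, χ²_{0.025,52} = 73.810
Rejection region: χ² < 33.968 or χ² > 73.810
Decision: fail to reject H₀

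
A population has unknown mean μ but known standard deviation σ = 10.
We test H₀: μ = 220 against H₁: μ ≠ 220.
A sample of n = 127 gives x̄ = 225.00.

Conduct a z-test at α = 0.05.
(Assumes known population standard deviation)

Standard error: SE = σ/√n = 10/√127 = 0.8874
z-statistic: z = (x̄ - μ₀)/SE = (225.00 - 220)/0.8874 = 5.6344
Critical value: ±1.960
p-value < 0.0001
Decision: reject H₀

Answer: z = 5.6344, reject H₀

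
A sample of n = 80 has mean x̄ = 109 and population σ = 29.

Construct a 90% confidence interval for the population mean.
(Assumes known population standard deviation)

Answer: (103.6664, 114.3336)

Derivation:
Confidence level: 90%, α = 0.1
z_0.05 = 1.645
SE = σ/√n = 29/√80 = 3.2423
Margin of error = 1.645 × 3.2423 = 5.3336
CI: x̄ ± margin = 109 ± 5.3336
CI: (103.6664, 114.3336)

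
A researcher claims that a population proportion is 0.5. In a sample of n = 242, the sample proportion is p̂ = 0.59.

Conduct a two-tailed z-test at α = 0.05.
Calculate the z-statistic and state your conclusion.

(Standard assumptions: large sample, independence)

Answer: z = 2.8002, reject H₀

Derivation:
H₀: p = 0.5, H₁: p ≠ 0.5
Standard error: SE = √(p₀(1-p₀)/n) = √(0.5×0.5/242) = 0.032141
z-statistic: z = (p̂ - p₀)/SE = (0.59 - 0.5)/0.032141 = 2.8002
Critical value: z_0.025 = ±1.960
p-value = 0.0051
Decision: reject H₀ at α = 0.05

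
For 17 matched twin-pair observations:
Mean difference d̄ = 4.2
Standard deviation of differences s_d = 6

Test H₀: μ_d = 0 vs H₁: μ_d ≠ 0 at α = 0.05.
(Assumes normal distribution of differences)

df = n - 1 = 16
SE = s_d/√n = 6/√17 = 1.4552
t = d̄/SE = 4.2/1.4552 = 2.8862
Critical value: t_{0.025,16} = ±2.120
p-value ≈ 0.0107
Decision: reject H₀

Answer: t = 2.8862, reject H₀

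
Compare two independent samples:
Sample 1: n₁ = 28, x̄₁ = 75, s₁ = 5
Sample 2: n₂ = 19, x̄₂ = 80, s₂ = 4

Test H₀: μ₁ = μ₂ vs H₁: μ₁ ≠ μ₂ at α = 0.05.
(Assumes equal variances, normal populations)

Pooled variance: s²_p = [27×5² + 18×4²]/(45) = 21.4000
s_p = 4.6260
SE = s_p×√(1/n₁ + 1/n₂) = 4.6260×√(1/28 + 1/19) = 1.3750
t = (x̄₁ - x̄₂)/SE = (75 - 80)/1.3750 = -3.6364
df = 45, t-critical = ±2.014
Decision: reject H₀

Answer: t = -3.6364, reject H₀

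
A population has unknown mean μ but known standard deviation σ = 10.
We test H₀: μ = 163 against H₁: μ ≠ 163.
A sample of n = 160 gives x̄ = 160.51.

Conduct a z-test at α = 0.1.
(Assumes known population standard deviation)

Standard error: SE = σ/√n = 10/√160 = 0.7906
z-statistic: z = (x̄ - μ₀)/SE = (160.51 - 163)/0.7906 = -3.1495
Critical value: ±1.645
p-value = 0.0016
Decision: reject H₀

Answer: z = -3.1495, reject H₀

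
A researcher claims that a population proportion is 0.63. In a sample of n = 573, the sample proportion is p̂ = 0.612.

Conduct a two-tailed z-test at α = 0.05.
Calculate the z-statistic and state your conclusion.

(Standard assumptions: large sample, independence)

H₀: p = 0.63, H₁: p ≠ 0.63
Standard error: SE = √(p₀(1-p₀)/n) = √(0.63×0.37/573) = 0.020169
z-statistic: z = (p̂ - p₀)/SE = (0.612 - 0.63)/0.020169 = -0.8925
Critical value: z_0.025 = ±1.960
p-value = 0.3721
Decision: fail to reject H₀ at α = 0.05

Answer: z = -0.8925, fail to reject H₀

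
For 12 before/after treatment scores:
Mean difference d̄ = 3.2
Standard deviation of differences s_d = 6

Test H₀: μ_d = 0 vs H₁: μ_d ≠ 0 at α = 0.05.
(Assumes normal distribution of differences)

df = n - 1 = 11
SE = s_d/√n = 6/√12 = 1.7321
t = d̄/SE = 3.2/1.7321 = 1.8475
Critical value: t_{0.025,11} = ±2.201
p-value ≈ 0.0917
Decision: fail to reject H₀

Answer: t = 1.8475, fail to reject H₀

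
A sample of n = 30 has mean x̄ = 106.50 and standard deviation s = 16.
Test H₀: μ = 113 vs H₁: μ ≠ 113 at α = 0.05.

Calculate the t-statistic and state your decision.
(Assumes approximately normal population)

df = n - 1 = 29
SE = s/√n = 16/√30 = 2.9212
t = (x̄ - μ₀)/SE = (106.50 - 113)/2.9212 = -2.2251
Critical value: t_{0.025,29} = ±2.045
p-value ≈ 0.0340
Decision: reject H₀

Answer: t = -2.2251, reject H₀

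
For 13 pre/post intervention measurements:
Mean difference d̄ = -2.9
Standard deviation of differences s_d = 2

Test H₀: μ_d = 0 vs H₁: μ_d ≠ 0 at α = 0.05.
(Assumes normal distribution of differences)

df = n - 1 = 12
SE = s_d/√n = 2/√13 = 0.5547
t = d̄/SE = -2.9/0.5547 = -5.2281
Critical value: t_{0.025,12} = ±2.179
p-value ≈ 0.0002
Decision: reject H₀

Answer: t = -5.2281, reject H₀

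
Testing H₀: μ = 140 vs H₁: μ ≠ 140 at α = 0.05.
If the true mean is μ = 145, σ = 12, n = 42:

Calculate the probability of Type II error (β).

Answer: β ≈ 0.2295

Derivation:
SE = σ/√n = 12/√42 = 1.8516
Critical values: μ₀ ± z_0.025×SE = 140 ± 1.960×1.8516
Acceptance region: (136.3709, 143.6291)
Under H₁ (μ = 145): z_high = (143.6291 - 145)/1.8516 = -0.7404, z_low = (136.3709 - 145)/1.8516 = -4.6603
β = P(not reject | H₁) = Φ(-0.7404) - Φ(-4.6603) ≈ 0.2295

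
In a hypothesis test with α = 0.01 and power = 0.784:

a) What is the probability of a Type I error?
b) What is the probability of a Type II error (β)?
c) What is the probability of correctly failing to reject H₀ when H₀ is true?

a) Type I error probability = α = 0.01
b) Power = P(reject H₀ | H₁ true) = 1 - β = 0.784, so Type II error probability = β = 1 - Power = 0.216
c) P(fail to reject H₀ | H₀ true) = 1 - α = 0.99

Answer: a) 0.01, b) 0.216, c) 0.99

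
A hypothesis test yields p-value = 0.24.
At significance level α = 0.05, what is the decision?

Compare p-value to α:
0.24 ≥ 0.05
Decision: fail to reject H₀

Answer: fail to reject H₀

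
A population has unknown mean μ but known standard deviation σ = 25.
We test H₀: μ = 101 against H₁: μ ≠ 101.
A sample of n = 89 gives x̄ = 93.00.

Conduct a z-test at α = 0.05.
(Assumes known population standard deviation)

Answer: z = -3.0189, reject H₀

Derivation:
Standard error: SE = σ/√n = 25/√89 = 2.6500
z-statistic: z = (x̄ - μ₀)/SE = (93.00 - 101)/2.6500 = -3.0189
Critical value: ±1.960
p-value = 0.0025
Decision: reject H₀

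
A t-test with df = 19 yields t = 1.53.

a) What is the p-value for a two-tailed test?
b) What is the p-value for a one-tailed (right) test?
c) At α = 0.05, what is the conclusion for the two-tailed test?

Answer: a) 0.1425, b) 0.0712, c) fail to reject H₀

Derivation:
Using t-distribution with df = 19:
a) Two-tailed: p = 2×P(T > 1.53) = 0.1425
b) One-tailed: p = P(T > 1.53) = 0.0712
c) 0.1425 ≥ 0.05, fail to reject H₀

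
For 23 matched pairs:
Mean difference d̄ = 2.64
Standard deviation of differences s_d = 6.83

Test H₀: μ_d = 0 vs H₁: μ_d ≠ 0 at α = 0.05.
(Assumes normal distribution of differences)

df = n - 1 = 22
SE = s_d/√n = 6.83/√23 = 1.4242
t = d̄/SE = 2.64/1.4242 = 1.8537
Critical value: t_{0.025,22} = ±2.074
p-value ≈ 0.0772
Decision: fail to reject H₀

Answer: t = 1.8537, fail to reject H₀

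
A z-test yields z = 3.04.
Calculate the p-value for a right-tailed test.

For z = 3.04:
p = P(Z > 3.04) = 1 - Φ(3.04) = 0.0012

Answer: p-value ≈ 0.0012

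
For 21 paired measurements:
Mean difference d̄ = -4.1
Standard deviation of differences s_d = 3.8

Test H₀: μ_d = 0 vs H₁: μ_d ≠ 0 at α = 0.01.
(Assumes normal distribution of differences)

Answer: t = -4.9445, reject H₀

Derivation:
df = n - 1 = 20
SE = s_d/√n = 3.8/√21 = 0.8292
t = d̄/SE = -4.1/0.8292 = -4.9445
Critical value: t_{0.005,20} = ±2.845
p-value ≈ 0.0001
Decision: reject H₀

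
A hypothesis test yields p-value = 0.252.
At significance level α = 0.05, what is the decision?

Answer: fail to reject H₀

Derivation:
Compare p-value to α:
0.252 ≥ 0.05
Decision: fail to reject H₀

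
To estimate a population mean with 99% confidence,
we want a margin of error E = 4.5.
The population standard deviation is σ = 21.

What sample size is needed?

z_0.005 = 2.576
n = (z×σ/E)² = (2.576×21/4.5)²
n = 144.5125
Round up: n = 145

Answer: n = 145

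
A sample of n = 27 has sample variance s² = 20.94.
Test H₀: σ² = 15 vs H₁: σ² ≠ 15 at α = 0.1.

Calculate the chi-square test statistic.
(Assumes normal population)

df = n - 1 = 26
χ² = (n-1)s²/σ₀² = 26×20.94/15 = 36.2960
Critical values: χ²_{0.95,26} = 15.379, χ²_{0.05,26} = 38.885
Rejection region: χ² < 15.379 or χ² > 38.885
Decision: fail to reject H₀

Answer: χ² = 36.2960, fail to reject H₀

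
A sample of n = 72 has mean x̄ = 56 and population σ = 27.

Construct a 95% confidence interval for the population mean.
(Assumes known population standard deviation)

Answer: (49.7633, 62.2367)

Derivation:
Confidence level: 95%, α = 0.05
z_0.025 = 1.960
SE = σ/√n = 27/√72 = 3.1820
Margin of error = 1.960 × 3.1820 = 6.2367
CI: x̄ ± margin = 56 ± 6.2367
CI: (49.7633, 62.2367)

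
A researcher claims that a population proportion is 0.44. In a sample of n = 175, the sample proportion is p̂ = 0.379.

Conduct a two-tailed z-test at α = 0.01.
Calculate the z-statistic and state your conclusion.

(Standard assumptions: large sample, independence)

Answer: z = -1.6257, fail to reject H₀

Derivation:
H₀: p = 0.44, H₁: p ≠ 0.44
Standard error: SE = √(p₀(1-p₀)/n) = √(0.44×0.56/175) = 0.037523
z-statistic: z = (p̂ - p₀)/SE = (0.379 - 0.44)/0.037523 = -1.6257
Critical value: z_0.005 = ±2.576
p-value = 0.1040
Decision: fail to reject H₀ at α = 0.01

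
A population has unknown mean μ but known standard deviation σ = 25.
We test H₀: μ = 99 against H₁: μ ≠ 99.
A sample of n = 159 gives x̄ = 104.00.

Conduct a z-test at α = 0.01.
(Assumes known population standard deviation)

Standard error: SE = σ/√n = 25/√159 = 1.9826
z-statistic: z = (x̄ - μ₀)/SE = (104.00 - 99)/1.9826 = 2.5219
Critical value: ±2.576
p-value = 0.0117
Decision: fail to reject H₀

Answer: z = 2.5219, fail to reject H₀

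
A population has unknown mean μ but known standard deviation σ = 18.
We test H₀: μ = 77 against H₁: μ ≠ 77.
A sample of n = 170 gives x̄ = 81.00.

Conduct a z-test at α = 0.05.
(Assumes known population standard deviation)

Answer: z = 2.8975, reject H₀

Derivation:
Standard error: SE = σ/√n = 18/√170 = 1.3805
z-statistic: z = (x̄ - μ₀)/SE = (81.00 - 77)/1.3805 = 2.8975
Critical value: ±1.960
p-value = 0.0038
Decision: reject H₀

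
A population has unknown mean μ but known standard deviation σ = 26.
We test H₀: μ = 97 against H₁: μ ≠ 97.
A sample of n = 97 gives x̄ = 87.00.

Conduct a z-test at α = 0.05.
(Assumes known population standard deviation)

Standard error: SE = σ/√n = 26/√97 = 2.6399
z-statistic: z = (x̄ - μ₀)/SE = (87.00 - 97)/2.6399 = -3.7880
Critical value: ±1.960
p-value = 0.0002
Decision: reject H₀

Answer: z = -3.7880, reject H₀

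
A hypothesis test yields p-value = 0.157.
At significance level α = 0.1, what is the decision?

Answer: fail to reject H₀

Derivation:
Compare p-value to α:
0.157 ≥ 0.1
Decision: fail to reject H₀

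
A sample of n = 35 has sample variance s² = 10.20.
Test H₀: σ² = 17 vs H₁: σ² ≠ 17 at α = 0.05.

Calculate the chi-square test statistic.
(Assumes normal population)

df = n - 1 = 34
χ² = (n-1)s²/σ₀² = 34×10.20/17 = 20.4000
Critical values: χ²_{0.975,34} = 19.806, χ²_{0.025,34} = 51.966
Rejection region: χ² < 19.806 or χ² > 51.966
Decision: fail to reject H₀

Answer: χ² = 20.4000, fail to reject H₀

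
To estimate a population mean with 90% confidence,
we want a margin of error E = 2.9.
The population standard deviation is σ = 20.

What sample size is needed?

z_0.05 = 1.645
n = (z×σ/E)² = (1.645×20/2.9)²
n = 128.7051
Round up: n = 129

Answer: n = 129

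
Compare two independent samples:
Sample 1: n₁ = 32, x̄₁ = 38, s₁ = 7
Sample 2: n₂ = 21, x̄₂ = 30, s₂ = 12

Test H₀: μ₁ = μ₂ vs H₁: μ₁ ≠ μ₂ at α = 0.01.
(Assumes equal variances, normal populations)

Pooled variance: s²_p = [31×7² + 20×12²]/(51) = 86.2549
s_p = 9.2874
SE = s_p×√(1/n₁ + 1/n₂) = 9.2874×√(1/32 + 1/21) = 2.6082
t = (x̄₁ - x̄₂)/SE = (38 - 30)/2.6082 = 3.0672
df = 51, t-critical = ±2.676
Decision: reject H₀

Answer: t = 3.0672, reject H₀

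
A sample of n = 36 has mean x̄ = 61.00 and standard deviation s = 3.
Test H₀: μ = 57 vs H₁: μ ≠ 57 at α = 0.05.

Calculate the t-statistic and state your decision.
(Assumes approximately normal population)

Answer: t = 8.0000, reject H₀

Derivation:
df = n - 1 = 35
SE = s/√n = 3/√36 = 0.5000
t = (x̄ - μ₀)/SE = (61.00 - 57)/0.5000 = 8.0000
Critical value: t_{0.025,35} = ±2.030
p-value < 0.0001
Decision: reject H₀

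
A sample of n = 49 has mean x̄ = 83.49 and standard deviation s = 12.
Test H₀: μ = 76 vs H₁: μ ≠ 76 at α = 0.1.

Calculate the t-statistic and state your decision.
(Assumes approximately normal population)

df = n - 1 = 48
SE = s/√n = 12/√49 = 1.7143
t = (x̄ - μ₀)/SE = (83.49 - 76)/1.7143 = 4.3691
Critical value: t_{0.05,48} = ±1.677
p-value ≈ 0.0001
Decision: reject H₀

Answer: t = 4.3691, reject H₀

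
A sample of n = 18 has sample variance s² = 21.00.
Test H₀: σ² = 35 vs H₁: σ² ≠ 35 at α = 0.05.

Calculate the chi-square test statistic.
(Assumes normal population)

Answer: χ² = 10.2000, fail to reject H₀

Derivation:
df = n - 1 = 17
χ² = (n-1)s²/σ₀² = 17×21.00/35 = 10.2000
Critical values: χ²_{0.975,17} = 7.564, χ²_{0.025,17} = 30.191
Rejection region: χ² < 7.564 or χ² > 30.191
Decision: fail to reject H₀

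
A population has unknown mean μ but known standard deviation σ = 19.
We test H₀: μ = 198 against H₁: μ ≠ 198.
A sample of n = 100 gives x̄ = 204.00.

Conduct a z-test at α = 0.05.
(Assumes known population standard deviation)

Answer: z = 3.1579, reject H₀

Derivation:
Standard error: SE = σ/√n = 19/√100 = 1.9000
z-statistic: z = (x̄ - μ₀)/SE = (204.00 - 198)/1.9000 = 3.1579
Critical value: ±1.960
p-value = 0.0016
Decision: reject H₀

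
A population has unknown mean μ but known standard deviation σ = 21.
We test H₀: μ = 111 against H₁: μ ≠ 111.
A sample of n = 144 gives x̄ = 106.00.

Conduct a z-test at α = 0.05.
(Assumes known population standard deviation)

Answer: z = -2.8571, reject H₀

Derivation:
Standard error: SE = σ/√n = 21/√144 = 1.7500
z-statistic: z = (x̄ - μ₀)/SE = (106.00 - 111)/1.7500 = -2.8571
Critical value: ±1.960
p-value = 0.0043
Decision: reject H₀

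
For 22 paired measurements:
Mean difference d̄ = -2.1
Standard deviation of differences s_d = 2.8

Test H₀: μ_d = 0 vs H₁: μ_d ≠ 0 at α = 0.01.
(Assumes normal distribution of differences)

Answer: t = -3.5176, reject H₀

Derivation:
df = n - 1 = 21
SE = s_d/√n = 2.8/√22 = 0.5970
t = d̄/SE = -2.1/0.5970 = -3.5176
Critical value: t_{0.005,21} = ±2.831
p-value ≈ 0.0020
Decision: reject H₀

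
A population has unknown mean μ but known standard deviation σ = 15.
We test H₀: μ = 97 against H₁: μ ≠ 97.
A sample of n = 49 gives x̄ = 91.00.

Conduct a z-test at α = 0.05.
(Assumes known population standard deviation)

Standard error: SE = σ/√n = 15/√49 = 2.1429
z-statistic: z = (x̄ - μ₀)/SE = (91.00 - 97)/2.1429 = -2.7999
Critical value: ±1.960
p-value = 0.0051
Decision: reject H₀

Answer: z = -2.7999, reject H₀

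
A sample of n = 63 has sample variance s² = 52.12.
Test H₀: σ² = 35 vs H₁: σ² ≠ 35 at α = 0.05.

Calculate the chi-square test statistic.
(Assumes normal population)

df = n - 1 = 62
χ² = (n-1)s²/σ₀² = 62×52.12/35 = 92.3269
Critical values: χ²_{0.975,62} = 42.126, χ²_{0.025,62} = 85.654
Rejection region: χ² < 42.126 or χ² > 85.654
Decision: reject H₀

Answer: χ² = 92.3269, reject H₀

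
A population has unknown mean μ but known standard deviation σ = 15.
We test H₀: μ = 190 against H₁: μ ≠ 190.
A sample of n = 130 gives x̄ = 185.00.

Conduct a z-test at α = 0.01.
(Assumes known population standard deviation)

Answer: z = -3.8005, reject H₀

Derivation:
Standard error: SE = σ/√n = 15/√130 = 1.3156
z-statistic: z = (x̄ - μ₀)/SE = (185.00 - 190)/1.3156 = -3.8005
Critical value: ±2.576
p-value = 0.0001
Decision: reject H₀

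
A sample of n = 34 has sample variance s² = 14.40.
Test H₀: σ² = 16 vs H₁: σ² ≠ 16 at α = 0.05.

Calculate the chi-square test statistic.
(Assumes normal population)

df = n - 1 = 33
χ² = (n-1)s²/σ₀² = 33×14.40/16 = 29.7000
Critical values: χ²_{0.975,33} = 19.047, χ²_{0.025,33} = 50.725
Rejection region: χ² < 19.047 or χ² > 50.725
Decision: fail to reject H₀

Answer: χ² = 29.7000, fail to reject H₀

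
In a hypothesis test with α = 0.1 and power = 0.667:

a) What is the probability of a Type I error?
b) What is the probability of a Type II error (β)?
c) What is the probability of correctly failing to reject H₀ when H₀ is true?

Answer: a) 0.1, b) 0.333, c) 0.9

Derivation:
a) Type I error probability = α = 0.1
b) Power = P(reject H₀ | H₁ true) = 1 - β = 0.667, so Type II error probability = β = 1 - Power = 0.333
c) P(fail to reject H₀ | H₀ true) = 1 - α = 0.9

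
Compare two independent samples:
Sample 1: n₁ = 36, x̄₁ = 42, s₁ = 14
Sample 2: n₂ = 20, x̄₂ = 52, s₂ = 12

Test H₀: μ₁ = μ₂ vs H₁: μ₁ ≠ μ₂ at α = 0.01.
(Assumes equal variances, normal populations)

Answer: t = -2.6898, reject H₀

Derivation:
Pooled variance: s²_p = [35×14² + 19×12²]/(54) = 177.7037
s_p = 13.3306
SE = s_p×√(1/n₁ + 1/n₂) = 13.3306×√(1/36 + 1/20) = 3.7177
t = (x̄₁ - x̄₂)/SE = (42 - 52)/3.7177 = -2.6898
df = 54, t-critical = ±2.670
Decision: reject H₀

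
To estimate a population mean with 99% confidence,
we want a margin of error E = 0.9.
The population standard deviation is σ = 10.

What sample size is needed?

Answer: n = 820

Derivation:
z_0.005 = 2.576
n = (z×σ/E)² = (2.576×10/0.9)²
n = 819.2316
Round up: n = 820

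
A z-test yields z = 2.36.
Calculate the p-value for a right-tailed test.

For z = 2.36:
p = P(Z > 2.36) = 1 - Φ(2.36) = 0.0091

Answer: p-value ≈ 0.0091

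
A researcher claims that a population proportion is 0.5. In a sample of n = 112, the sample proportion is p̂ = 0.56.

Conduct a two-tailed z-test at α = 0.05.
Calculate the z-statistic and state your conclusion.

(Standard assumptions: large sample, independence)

Answer: z = 1.2699, fail to reject H₀

Derivation:
H₀: p = 0.5, H₁: p ≠ 0.5
Standard error: SE = √(p₀(1-p₀)/n) = √(0.5×0.5/112) = 0.047246
z-statistic: z = (p̂ - p₀)/SE = (0.56 - 0.5)/0.047246 = 1.2699
Critical value: z_0.025 = ±1.960
p-value = 0.2041
Decision: fail to reject H₀ at α = 0.05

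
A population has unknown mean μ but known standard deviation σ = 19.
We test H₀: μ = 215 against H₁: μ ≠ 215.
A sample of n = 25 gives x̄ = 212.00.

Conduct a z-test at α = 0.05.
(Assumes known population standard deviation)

Answer: z = -0.7895, fail to reject H₀

Derivation:
Standard error: SE = σ/√n = 19/√25 = 3.8000
z-statistic: z = (x̄ - μ₀)/SE = (212.00 - 215)/3.8000 = -0.7895
Critical value: ±1.960
p-value = 0.4298
Decision: fail to reject H₀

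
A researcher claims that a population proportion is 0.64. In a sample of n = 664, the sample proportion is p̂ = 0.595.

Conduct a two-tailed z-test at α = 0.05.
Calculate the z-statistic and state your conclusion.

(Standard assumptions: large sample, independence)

Answer: z = -2.4157, reject H₀

Derivation:
H₀: p = 0.64, H₁: p ≠ 0.64
Standard error: SE = √(p₀(1-p₀)/n) = √(0.64×0.36/664) = 0.018628
z-statistic: z = (p̂ - p₀)/SE = (0.595 - 0.64)/0.018628 = -2.4157
Critical value: z_0.025 = ±1.960
p-value = 0.0157
Decision: reject H₀ at α = 0.05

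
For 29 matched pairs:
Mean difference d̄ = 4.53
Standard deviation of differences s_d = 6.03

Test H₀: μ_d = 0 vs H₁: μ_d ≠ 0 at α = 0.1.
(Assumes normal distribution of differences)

Answer: t = 4.0457, reject H₀

Derivation:
df = n - 1 = 28
SE = s_d/√n = 6.03/√29 = 1.1197
t = d̄/SE = 4.53/1.1197 = 4.0457
Critical value: t_{0.05,28} = ±1.701
p-value ≈ 0.0004
Decision: reject H₀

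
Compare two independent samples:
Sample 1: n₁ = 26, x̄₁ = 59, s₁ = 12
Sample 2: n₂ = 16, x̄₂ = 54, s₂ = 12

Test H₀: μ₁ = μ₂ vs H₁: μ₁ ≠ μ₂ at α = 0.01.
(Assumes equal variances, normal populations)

Pooled variance: s²_p = [25×12² + 15×12²]/(40) = 144.0000
s_p = 12.0000
SE = s_p×√(1/n₁ + 1/n₂) = 12.0000×√(1/26 + 1/16) = 3.8129
t = (x̄₁ - x̄₂)/SE = (59 - 54)/3.8129 = 1.3113
df = 40, t-critical = ±2.704
Decision: fail to reject H₀

Answer: t = 1.3113, fail to reject H₀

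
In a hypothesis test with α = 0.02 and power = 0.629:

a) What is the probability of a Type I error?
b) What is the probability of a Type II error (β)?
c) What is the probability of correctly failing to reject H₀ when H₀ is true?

Answer: a) 0.02, b) 0.371, c) 0.98

Derivation:
a) Type I error probability = α = 0.02
b) Power = P(reject H₀ | H₁ true) = 1 - β = 0.629, so Type II error probability = β = 1 - Power = 0.371
c) P(fail to reject H₀ | H₀ true) = 1 - α = 0.98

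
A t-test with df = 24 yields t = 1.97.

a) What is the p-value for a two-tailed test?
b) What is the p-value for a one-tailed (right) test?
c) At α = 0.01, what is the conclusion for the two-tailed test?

Using t-distribution with df = 24:
a) Two-tailed: p = 2×P(T > 1.97) = 0.0605
b) One-tailed: p = P(T > 1.97) = 0.0302
c) 0.0605 ≥ 0.01, fail to reject H₀

Answer: a) 0.0605, b) 0.0302, c) fail to reject H₀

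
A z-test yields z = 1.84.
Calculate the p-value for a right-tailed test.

For z = 1.84:
p = P(Z > 1.84) = 1 - Φ(1.84) = 0.0329

Answer: p-value ≈ 0.0329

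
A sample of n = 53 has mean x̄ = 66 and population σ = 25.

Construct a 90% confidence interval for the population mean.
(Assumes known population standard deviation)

Answer: (60.3511, 71.6489)

Derivation:
Confidence level: 90%, α = 0.1
z_0.05 = 1.645
SE = σ/√n = 25/√53 = 3.4340
Margin of error = 1.645 × 3.4340 = 5.6489
CI: x̄ ± margin = 66 ± 5.6489
CI: (60.3511, 71.6489)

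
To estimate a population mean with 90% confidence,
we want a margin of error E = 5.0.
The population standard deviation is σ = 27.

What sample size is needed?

z_0.05 = 1.645
n = (z×σ/E)² = (1.645×27/5.0)²
n = 78.9077
Round up: n = 79

Answer: n = 79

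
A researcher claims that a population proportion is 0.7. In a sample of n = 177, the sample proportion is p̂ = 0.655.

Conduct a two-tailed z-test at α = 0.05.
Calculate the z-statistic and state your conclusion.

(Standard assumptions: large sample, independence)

H₀: p = 0.7, H₁: p ≠ 0.7
Standard error: SE = √(p₀(1-p₀)/n) = √(0.7×0.3/177) = 0.034445
z-statistic: z = (p̂ - p₀)/SE = (0.655 - 0.7)/0.034445 = -1.3064
Critical value: z_0.025 = ±1.960
p-value = 0.1914
Decision: fail to reject H₀ at α = 0.05

Answer: z = -1.3064, fail to reject H₀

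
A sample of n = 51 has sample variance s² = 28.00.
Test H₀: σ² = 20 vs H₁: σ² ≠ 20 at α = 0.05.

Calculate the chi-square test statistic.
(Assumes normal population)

df = n - 1 = 50
χ² = (n-1)s²/σ₀² = 50×28.00/20 = 70.0000
Critical values: χ²_{0.975,50} = 32.357, χ²_{0.025,50} = 71.420
Rejection region: χ² < 32.357 or χ² > 71.420
Decision: fail to reject H₀

Answer: χ² = 70.0000, fail to reject H₀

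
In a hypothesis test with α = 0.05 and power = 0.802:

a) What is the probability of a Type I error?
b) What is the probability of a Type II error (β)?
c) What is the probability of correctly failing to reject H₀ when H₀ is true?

a) Type I error probability = α = 0.05
b) Power = P(reject H₀ | H₁ true) = 1 - β = 0.802, so Type II error probability = β = 1 - Power = 0.198
c) P(fail to reject H₀ | H₀ true) = 1 - α = 0.95

Answer: a) 0.05, b) 0.198, c) 0.95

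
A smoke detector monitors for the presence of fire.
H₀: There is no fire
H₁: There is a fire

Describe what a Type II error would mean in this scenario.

Answer: The alarm fails to sound when there actually is a fire

Derivation:
Type I error (α): Rejecting H₀ when H₀ is true
Type II error (β): Failing to reject H₀ when H₁ is true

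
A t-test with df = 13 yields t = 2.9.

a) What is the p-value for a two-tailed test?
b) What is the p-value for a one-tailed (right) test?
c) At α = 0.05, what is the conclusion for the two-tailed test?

Using t-distribution with df = 13:
a) Two-tailed: p = 2×P(T > 2.9) = 0.0124
b) One-tailed: p = P(T > 2.9) = 0.0062
c) 0.0124 < 0.05, reject H₀

Answer: a) 0.0124, b) 0.0062, c) reject H₀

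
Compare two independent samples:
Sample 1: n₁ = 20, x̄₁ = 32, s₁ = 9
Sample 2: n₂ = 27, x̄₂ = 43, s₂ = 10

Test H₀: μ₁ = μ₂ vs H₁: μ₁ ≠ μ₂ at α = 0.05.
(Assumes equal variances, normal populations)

Pooled variance: s²_p = [19×9² + 26×10²]/(45) = 91.9778
s_p = 9.5905
SE = s_p×√(1/n₁ + 1/n₂) = 9.5905×√(1/20 + 1/27) = 2.8294
t = (x̄₁ - x̄₂)/SE = (32 - 43)/2.8294 = -3.8878
df = 45, t-critical = ±2.014
Decision: reject H₀

Answer: t = -3.8878, reject H₀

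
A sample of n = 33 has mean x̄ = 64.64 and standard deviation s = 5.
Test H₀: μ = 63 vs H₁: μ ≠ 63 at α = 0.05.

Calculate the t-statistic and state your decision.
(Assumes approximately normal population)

df = n - 1 = 32
SE = s/√n = 5/√33 = 0.8704
t = (x̄ - μ₀)/SE = (64.64 - 63)/0.8704 = 1.8842
Critical value: t_{0.025,32} = ±2.037
p-value ≈ 0.0687
Decision: fail to reject H₀

Answer: t = 1.8842, fail to reject H₀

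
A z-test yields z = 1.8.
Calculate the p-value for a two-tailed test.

Answer: p-value ≈ 0.0719

Derivation:
For z = 1.8:
p = 2×P(Z > |1.8|) = 2×(1 - Φ(1.8)) = 0.0719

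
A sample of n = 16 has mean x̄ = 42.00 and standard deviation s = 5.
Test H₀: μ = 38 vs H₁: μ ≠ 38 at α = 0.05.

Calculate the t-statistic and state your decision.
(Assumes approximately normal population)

Answer: t = 3.2000, reject H₀

Derivation:
df = n - 1 = 15
SE = s/√n = 5/√16 = 1.2500
t = (x̄ - μ₀)/SE = (42.00 - 38)/1.2500 = 3.2000
Critical value: t_{0.025,15} = ±2.131
p-value ≈ 0.0060
Decision: reject H₀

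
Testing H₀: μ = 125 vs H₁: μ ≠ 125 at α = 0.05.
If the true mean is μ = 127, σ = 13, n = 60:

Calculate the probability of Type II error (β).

Answer: β ≈ 0.7780

Derivation:
SE = σ/√n = 13/√60 = 1.6783
Critical values: μ₀ ± z_0.025×SE = 125 ± 1.960×1.6783
Acceptance region: (121.7105, 128.2895)
Under H₁ (μ = 127): z_high = (128.2895 - 127)/1.6783 = 0.7683, z_low = (121.7105 - 127)/1.6783 = -3.1517
β = P(not reject | H₁) = Φ(0.7683) - Φ(-3.1517) ≈ 0.7780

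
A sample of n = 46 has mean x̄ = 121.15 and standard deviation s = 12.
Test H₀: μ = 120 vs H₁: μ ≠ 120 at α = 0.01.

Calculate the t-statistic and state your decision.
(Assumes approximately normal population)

df = n - 1 = 45
SE = s/√n = 12/√46 = 1.7693
t = (x̄ - μ₀)/SE = (121.15 - 120)/1.7693 = 0.6500
Critical value: t_{0.005,45} = ±2.690
p-value ≈ 0.5190
Decision: fail to reject H₀

Answer: t = 0.6500, fail to reject H₀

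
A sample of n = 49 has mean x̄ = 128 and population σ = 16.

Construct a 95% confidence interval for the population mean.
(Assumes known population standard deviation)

Confidence level: 95%, α = 0.05
z_0.025 = 1.960
SE = σ/√n = 16/√49 = 2.2857
Margin of error = 1.960 × 2.2857 = 4.4800
CI: x̄ ± margin = 128 ± 4.4800
CI: (123.5200, 132.4800)

Answer: (123.5200, 132.4800)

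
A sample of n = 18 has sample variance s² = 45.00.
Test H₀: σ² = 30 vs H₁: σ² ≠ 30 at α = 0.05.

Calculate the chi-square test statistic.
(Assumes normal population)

df = n - 1 = 17
χ² = (n-1)s²/σ₀² = 17×45.00/30 = 25.5000
Critical values: χ²_{0.975,17} = 7.564, χ²_{0.025,17} = 30.191
Rejection region: χ² < 7.564 or χ² > 30.191
Decision: fail to reject H₀

Answer: χ² = 25.5000, fail to reject H₀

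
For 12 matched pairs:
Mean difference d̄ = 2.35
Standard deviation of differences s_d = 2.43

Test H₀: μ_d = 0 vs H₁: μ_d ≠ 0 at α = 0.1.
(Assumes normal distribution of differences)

df = n - 1 = 11
SE = s_d/√n = 2.43/√12 = 0.7015
t = d̄/SE = 2.35/0.7015 = 3.3500
Critical value: t_{0.05,11} = ±1.796
p-value ≈ 0.0065
Decision: reject H₀

Answer: t = 3.3500, reject H₀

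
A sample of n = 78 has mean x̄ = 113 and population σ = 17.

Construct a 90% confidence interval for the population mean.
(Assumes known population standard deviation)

Answer: (109.8335, 116.1665)

Derivation:
Confidence level: 90%, α = 0.1
z_0.05 = 1.645
SE = σ/√n = 17/√78 = 1.9249
Margin of error = 1.645 × 1.9249 = 3.1665
CI: x̄ ± margin = 113 ± 3.1665
CI: (109.8335, 116.1665)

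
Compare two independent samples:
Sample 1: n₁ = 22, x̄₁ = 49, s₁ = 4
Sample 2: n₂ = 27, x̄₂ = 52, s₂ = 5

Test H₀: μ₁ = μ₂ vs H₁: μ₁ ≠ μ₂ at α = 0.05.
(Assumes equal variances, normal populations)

Answer: t = -2.2805, reject H₀

Derivation:
Pooled variance: s²_p = [21×4² + 26×5²]/(47) = 20.9787
s_p = 4.5803
SE = s_p×√(1/n₁ + 1/n₂) = 4.5803×√(1/22 + 1/27) = 1.3155
t = (x̄₁ - x̄₂)/SE = (49 - 52)/1.3155 = -2.2805
df = 47, t-critical = ±2.012
Decision: reject H₀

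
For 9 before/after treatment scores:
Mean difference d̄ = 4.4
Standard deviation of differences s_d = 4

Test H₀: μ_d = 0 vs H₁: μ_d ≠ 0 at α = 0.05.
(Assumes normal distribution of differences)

Answer: t = 3.3001, reject H₀

Derivation:
df = n - 1 = 8
SE = s_d/√n = 4/√9 = 1.3333
t = d̄/SE = 4.4/1.3333 = 3.3001
Critical value: t_{0.025,8} = ±2.306
p-value ≈ 0.0109
Decision: reject H₀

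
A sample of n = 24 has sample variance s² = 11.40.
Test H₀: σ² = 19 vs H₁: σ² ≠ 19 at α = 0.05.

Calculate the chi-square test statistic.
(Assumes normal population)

Answer: χ² = 13.8000, fail to reject H₀

Derivation:
df = n - 1 = 23
χ² = (n-1)s²/σ₀² = 23×11.40/19 = 13.8000
Critical values: χ²_{0.975,23} = 11.689, χ²_{0.025,23} = 38.076
Rejection region: χ² < 11.689 or χ² > 38.076
Decision: fail to reject H₀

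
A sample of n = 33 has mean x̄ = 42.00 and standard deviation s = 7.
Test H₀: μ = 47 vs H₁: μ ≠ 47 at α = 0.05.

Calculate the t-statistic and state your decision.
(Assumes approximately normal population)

Answer: t = -4.1034, reject H₀

Derivation:
df = n - 1 = 32
SE = s/√n = 7/√33 = 1.2185
t = (x̄ - μ₀)/SE = (42.00 - 47)/1.2185 = -4.1034
Critical value: t_{0.025,32} = ±2.037
p-value ≈ 0.0003
Decision: reject H₀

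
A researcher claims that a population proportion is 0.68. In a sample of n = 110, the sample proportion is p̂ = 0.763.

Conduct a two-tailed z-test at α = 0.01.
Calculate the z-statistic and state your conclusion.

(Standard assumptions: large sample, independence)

H₀: p = 0.68, H₁: p ≠ 0.68
Standard error: SE = √(p₀(1-p₀)/n) = √(0.68×0.32/110) = 0.044477
z-statistic: z = (p̂ - p₀)/SE = (0.763 - 0.68)/0.044477 = 1.8661
Critical value: z_0.005 = ±2.576
p-value = 0.0620
Decision: fail to reject H₀ at α = 0.01

Answer: z = 1.8661, fail to reject H₀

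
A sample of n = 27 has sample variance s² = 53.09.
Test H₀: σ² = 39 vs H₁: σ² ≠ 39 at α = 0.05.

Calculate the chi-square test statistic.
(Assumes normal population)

df = n - 1 = 26
χ² = (n-1)s²/σ₀² = 26×53.09/39 = 35.3933
Critical values: χ²_{0.975,26} = 13.844, χ²_{0.025,26} = 41.923
Rejection region: χ² < 13.844 or χ² > 41.923
Decision: fail to reject H₀

Answer: χ² = 35.3933, fail to reject H₀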